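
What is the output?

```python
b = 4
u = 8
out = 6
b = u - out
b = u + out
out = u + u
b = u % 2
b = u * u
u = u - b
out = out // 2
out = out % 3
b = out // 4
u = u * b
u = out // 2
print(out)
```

b = 8-6 = 2
b = 8+6 = 14
out = 8+8 = 16
b = 8%2 = 0
b = 8*8 = 64
u = 8-64 = -56
out = 16//2 = 8
out = 8%3 = 2
b = 2//4 = 0
u = (-56)*0 = 0
u = 2//2 = 1

2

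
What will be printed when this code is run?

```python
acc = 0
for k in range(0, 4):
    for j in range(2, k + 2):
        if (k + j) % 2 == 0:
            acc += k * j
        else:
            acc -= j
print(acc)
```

k=1,j=2: odd sum, acc = 0-2 = -2
k=2,j=2: even sum, acc = (-2)+4 = 2
k=2,j=3: odd sum, acc = 2-3 = -1
k=3,j=2: odd sum, acc = (-1)-2 = -3
k=3,j=3: even sum, acc = (-3)+9 = 6
k=3,j=4: odd sum, acc = 6-4 = 2

2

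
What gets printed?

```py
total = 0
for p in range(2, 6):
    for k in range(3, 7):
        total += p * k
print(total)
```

p=2,k=3: total = 0+6 = 6
p=2,k=4: total = 6+8 = 14
p=2,k=5: total = 14+10 = 24
p=2,k=6: total = 24+12 = 36
p=3,k=3: total = 36+9 = 45
p=3,k=4: total = 45+12 = 57
p=3,k=5: total = 57+15 = 72
p=3,k=6: total = 72+18 = 90
p=4,k=3: total = 90+12 = 102
p=4,k=4: total = 102+16 = 118
p=4,k=5: total = 118+20 = 138
p=4,k=6: total = 138+24 = 162
p=5,k=3: total = 162+15 = 177
p=5,k=4: total = 177+20 = 197
p=5,k=5: total = 197+25 = 222
p=5,k=6: total = 222+30 = 252

252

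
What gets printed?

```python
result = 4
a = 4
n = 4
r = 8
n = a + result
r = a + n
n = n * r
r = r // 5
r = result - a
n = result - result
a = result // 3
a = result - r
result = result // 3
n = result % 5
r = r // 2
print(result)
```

n = 4+4 = 8
r = 4+8 = 12
n = 8*12 = 96
r = 12//5 = 2
r = 4-4 = 0
n = 4-4 = 0
a = 4//3 = 1
a = 4-0 = 4
result = 4//3 = 1
n = 1%5 = 1
r = 0//2 = 0

1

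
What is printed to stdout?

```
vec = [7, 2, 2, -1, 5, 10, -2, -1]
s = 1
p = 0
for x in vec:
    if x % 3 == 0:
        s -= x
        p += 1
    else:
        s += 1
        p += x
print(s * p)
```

198

x=7: not %3==0, s = 1+1 = 2; p=7
x=2: not %3==0, s = 2+1 = 3; p=9
x=2: not %3==0, s = 3+1 = 4; p=11
x=-1: not %3==0, s = 4+1 = 5; p=10
x=5: not %3==0, s = 5+1 = 6; p=15
x=10: not %3==0, s = 6+1 = 7; p=25
x=-2: not %3==0, s = 7+1 = 8; p=23
x=-1: not %3==0, s = 8+1 = 9; p=22
s*p = 9*22 = 198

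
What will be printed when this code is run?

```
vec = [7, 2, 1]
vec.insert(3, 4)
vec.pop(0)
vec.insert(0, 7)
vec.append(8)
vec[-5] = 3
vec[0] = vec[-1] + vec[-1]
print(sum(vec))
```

31

insert 4 at 3 → [7, 2, 1, 4]
pop(0) removes 7 → [2, 1, 4]
insert 7 at 0 → [7, 2, 1, 4]
append 8 → [7, 2, 1, 4, 8]
vec[-5] = 3 → [3, 2, 1, 4, 8]
vec[0] = vec[-1]+vec[-1] = 8+8 = 16 → [16, 2, 1, 4, 8]
sum = 31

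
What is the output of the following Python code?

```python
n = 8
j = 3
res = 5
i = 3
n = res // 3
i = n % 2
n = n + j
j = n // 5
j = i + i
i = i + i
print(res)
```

n = 5//3 = 1
i = 1%2 = 1
n = 1+3 = 4
j = 4//5 = 0
j = 1+1 = 2
i = 1+1 = 2

5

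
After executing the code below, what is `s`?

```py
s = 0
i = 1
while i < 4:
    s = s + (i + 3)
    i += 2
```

10

i=1: s = 0+4 = 4
i=3: s = 4+6 = 10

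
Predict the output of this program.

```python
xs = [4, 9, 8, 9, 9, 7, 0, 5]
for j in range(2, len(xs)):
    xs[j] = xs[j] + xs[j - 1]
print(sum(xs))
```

j=2: xs[2] = 8+9 = 17 → [4, 9, 17, 9, 9, 7, 0, 5]
j=3: xs[3] = 9+17 = 26 → [4, 9, 17, 26, 9, 7, 0, 5]
j=4: xs[4] = 9+26 = 35 → [4, 9, 17, 26, 35, 7, 0, 5]
j=5: xs[5] = 7+35 = 42 → [4, 9, 17, 26, 35, 42, 0, 5]
j=6: xs[6] = 0+42 = 42 → [4, 9, 17, 26, 35, 42, 42, 5]
j=7: xs[7] = 5+42 = 47 → [4, 9, 17, 26, 35, 42, 42, 47]
sum = 222

222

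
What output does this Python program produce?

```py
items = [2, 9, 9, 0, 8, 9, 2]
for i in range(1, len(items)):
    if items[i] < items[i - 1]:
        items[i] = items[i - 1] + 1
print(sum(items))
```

66

i=1: 9>=2, unchanged → [2, 9, 9, 0, 8, 9, 2]
i=2: 9>=9, unchanged → [2, 9, 9, 0, 8, 9, 2]
i=3: 0<9, items[3] = 9+1 = 10 → [2, 9, 9, 10, 8, 9, 2]
i=4: 8<10, items[4] = 10+1 = 11 → [2, 9, 9, 10, 11, 9, 2]
i=5: 9<11, items[5] = 11+1 = 12 → [2, 9, 9, 10, 11, 12, 2]
i=6: 2<12, items[6] = 12+1 = 13 → [2, 9, 9, 10, 11, 12, 13]
sum = 66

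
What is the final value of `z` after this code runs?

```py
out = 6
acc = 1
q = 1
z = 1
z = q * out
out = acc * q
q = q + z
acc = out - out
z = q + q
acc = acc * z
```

14

z = 1*6 = 6
out = 1*1 = 1
q = 1+6 = 7
acc = 1-1 = 0
z = 7+7 = 14
acc = 0*14 = 0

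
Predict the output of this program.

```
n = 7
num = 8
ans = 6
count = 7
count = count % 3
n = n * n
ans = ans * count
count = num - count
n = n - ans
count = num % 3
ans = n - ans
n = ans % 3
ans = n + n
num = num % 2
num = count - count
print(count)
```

count = 7%3 = 1
n = 7*7 = 49
ans = 6*1 = 6
count = 8-1 = 7
n = 49-6 = 43
count = 8%3 = 2
ans = 43-6 = 37
n = 37%3 = 1
ans = 1+1 = 2
num = 8%2 = 0
num = 2-2 = 0

2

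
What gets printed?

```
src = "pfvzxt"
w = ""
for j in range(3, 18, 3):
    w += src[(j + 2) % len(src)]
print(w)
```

j=3: add src[5]='t' → 't'
j=6: add src[2]='v' → 'tv'
j=9: add src[5]='t' → 'tvt'
j=12: add src[2]='v' → 'tvtv'
j=15: add src[5]='t' → 'tvtvt'

tvtvt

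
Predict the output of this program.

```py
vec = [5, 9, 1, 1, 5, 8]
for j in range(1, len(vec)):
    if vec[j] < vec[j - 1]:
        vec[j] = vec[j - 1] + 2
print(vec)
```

[5, 9, 11, 13, 15, 17]

j=1: 9>=5, unchanged → [5, 9, 1, 1, 5, 8]
j=2: 1<9, vec[2] = 9+2 = 11 → [5, 9, 11, 1, 5, 8]
j=3: 1<11, vec[3] = 11+2 = 13 → [5, 9, 11, 13, 5, 8]
j=4: 5<13, vec[4] = 13+2 = 15 → [5, 9, 11, 13, 15, 8]
j=5: 8<15, vec[5] = 15+2 = 17 → [5, 9, 11, 13, 15, 17]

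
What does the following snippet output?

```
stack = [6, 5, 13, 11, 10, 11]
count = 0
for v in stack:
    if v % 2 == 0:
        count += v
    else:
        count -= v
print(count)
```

-24

v=6: even, count = 0+6 = 6
v=5: not even, count = 6-5 = 1
v=13: not even, count = 1-13 = -12
v=11: not even, count = (-12)-11 = -23
v=10: even, count = (-23)+10 = -13
v=11: not even, count = (-13)-11 = -24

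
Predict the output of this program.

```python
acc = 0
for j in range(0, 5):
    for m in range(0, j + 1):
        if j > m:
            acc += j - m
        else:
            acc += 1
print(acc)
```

25

j=0,m=0: not 0>0, acc = 0+1 = 1
j=1,m=0: 1>0, acc = 1+1 = 2
j=1,m=1: not 1>1, acc = 2+1 = 3
j=2,m=0: 2>0, acc = 3+2 = 5
j=2,m=1: 2>1, acc = 5+1 = 6
j=2,m=2: not 2>2, acc = 6+1 = 7
j=3,m=0: 3>0, acc = 7+3 = 10
j=3,m=1: 3>1, acc = 10+2 = 12
j=3,m=2: 3>2, acc = 12+1 = 13
j=3,m=3: not 3>3, acc = 13+1 = 14
j=4,m=0: 4>0, acc = 14+4 = 18
j=4,m=1: 4>1, acc = 18+3 = 21
j=4,m=2: 4>2, acc = 21+2 = 23
j=4,m=3: 4>3, acc = 23+1 = 24
j=4,m=4: not 4>4, acc = 24+1 = 25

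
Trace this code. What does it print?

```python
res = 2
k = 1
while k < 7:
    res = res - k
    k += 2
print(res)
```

k=1: res = 2-1 = 1
k=3: res = 1-3 = -2
k=5: res = (-2)-5 = -7

-7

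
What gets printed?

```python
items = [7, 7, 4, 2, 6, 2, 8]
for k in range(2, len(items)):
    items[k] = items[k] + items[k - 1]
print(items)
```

[7, 7, 11, 13, 19, 21, 29]

k=2: items[2] = 4+7 = 11 → [7, 7, 11, 2, 6, 2, 8]
k=3: items[3] = 2+11 = 13 → [7, 7, 11, 13, 6, 2, 8]
k=4: items[4] = 6+13 = 19 → [7, 7, 11, 13, 19, 2, 8]
k=5: items[5] = 2+19 = 21 → [7, 7, 11, 13, 19, 21, 8]
k=6: items[6] = 8+21 = 29 → [7, 7, 11, 13, 19, 21, 29]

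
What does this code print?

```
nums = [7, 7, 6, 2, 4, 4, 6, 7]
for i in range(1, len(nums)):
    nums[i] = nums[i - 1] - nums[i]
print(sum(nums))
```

i=1: nums[1] = 7-7 = 0 → [7, 0, 6, 2, 4, 4, 6, 7]
i=2: nums[2] = 0-6 = -6 → [7, 0, -6, 2, 4, 4, 6, 7]
i=3: nums[3] = (-6)-2 = -8 → [7, 0, -6, -8, 4, 4, 6, 7]
i=4: nums[4] = (-8)-4 = -12 → [7, 0, -6, -8, -12, 4, 6, 7]
i=5: nums[5] = (-12)-4 = -16 → [7, 0, -6, -8, -12, -16, 6, 7]
i=6: nums[6] = (-16)-6 = -22 → [7, 0, -6, -8, -12, -16, -22, 7]
i=7: nums[7] = (-22)-7 = -29 → [7, 0, -6, -8, -12, -16, -22, -29]
sum = -86

-86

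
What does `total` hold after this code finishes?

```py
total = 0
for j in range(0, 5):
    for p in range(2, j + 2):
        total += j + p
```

60

j=1,p=2: total = 0+3 = 3
j=2,p=2: total = 3+4 = 7
j=2,p=3: total = 7+5 = 12
j=3,p=2: total = 12+5 = 17
j=3,p=3: total = 17+6 = 23
j=3,p=4: total = 23+7 = 30
j=4,p=2: total = 30+6 = 36
j=4,p=3: total = 36+7 = 43
j=4,p=4: total = 43+8 = 51
j=4,p=5: total = 51+9 = 60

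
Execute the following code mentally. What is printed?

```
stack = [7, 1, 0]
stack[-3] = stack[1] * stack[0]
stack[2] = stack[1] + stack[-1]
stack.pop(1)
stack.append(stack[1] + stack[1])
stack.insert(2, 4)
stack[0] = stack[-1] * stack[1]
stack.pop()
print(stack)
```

[2, 1, 4]

stack[-3] = stack[1]*stack[0] = 1*7 = 7 → [7, 1, 0]
stack[2] = stack[1]+stack[-1] = 1+0 = 1 → [7, 1, 1]
pop(1) removes 1 → [7, 1]
append stack[1]+stack[1] = 1+1 = 2 → [7, 1, 2]
insert 4 at 2 → [7, 1, 4, 2]
stack[0] = stack[-1]*stack[1] = 2*1 = 2 → [2, 1, 4, 2]
pop() removes 2 → [2, 1, 4]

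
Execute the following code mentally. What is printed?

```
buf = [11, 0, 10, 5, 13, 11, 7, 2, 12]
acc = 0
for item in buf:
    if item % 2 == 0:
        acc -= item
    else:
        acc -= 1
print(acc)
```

-29

item=11: not even, acc = 0-1 = -1
item=0: even, acc = (-1)-0 = -1
item=10: even, acc = (-1)-10 = -11
item=5: not even, acc = (-11)-1 = -12
item=13: not even, acc = (-12)-1 = -13
item=11: not even, acc = (-13)-1 = -14
item=7: not even, acc = (-14)-1 = -15
item=2: even, acc = (-15)-2 = -17
item=12: even, acc = (-17)-12 = -29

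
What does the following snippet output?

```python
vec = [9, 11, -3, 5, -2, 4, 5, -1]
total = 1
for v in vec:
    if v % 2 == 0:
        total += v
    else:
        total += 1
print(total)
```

9

v=9: not even, total = 1+1 = 2
v=11: not even, total = 2+1 = 3
v=-3: not even, total = 3+1 = 4
v=5: not even, total = 4+1 = 5
v=-2: even, total = 5+(-2) = 3
v=4: even, total = 3+4 = 7
v=5: not even, total = 7+1 = 8
v=-1: not even, total = 8+1 = 9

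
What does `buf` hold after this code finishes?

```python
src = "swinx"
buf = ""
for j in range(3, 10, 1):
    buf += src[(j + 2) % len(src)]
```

j=3: add src[0]='s' → 's'
j=4: add src[1]='w' → 'sw'
j=5: add src[2]='i' → 'swi'
j=6: add src[3]='n' → 'swin'
j=7: add src[4]='x' → 'swinx'
j=8: add src[0]='s' → 'swinxs'
j=9: add src[1]='w' → 'swinxsw'

'swinxsw'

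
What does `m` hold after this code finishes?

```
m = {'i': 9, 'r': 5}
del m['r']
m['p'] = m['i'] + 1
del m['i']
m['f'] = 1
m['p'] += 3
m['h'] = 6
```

del 'r' → {'i': 9}
m['p'] = m['i']+1 = 10 → {'i': 9, 'p': 10}
del 'i' → {'p': 10}
m['f'] = 1 → {'p': 10, 'f': 1}
m['p'] = 10+3 = 13 → {'p': 13, 'f': 1}
m['h'] = 6 → {'p': 13, 'f': 1, 'h': 6}

{'p': 13, 'f': 1, 'h': 6}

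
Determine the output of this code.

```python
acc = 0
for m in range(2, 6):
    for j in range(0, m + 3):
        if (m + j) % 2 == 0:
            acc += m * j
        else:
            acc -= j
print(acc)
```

m=2,j=0: even sum, acc = 0+0 = 0
m=2,j=1: odd sum, acc = 0-1 = -1
m=2,j=2: even sum, acc = (-1)+4 = 3
m=2,j=3: odd sum, acc = 3-3 = 0
m=2,j=4: even sum, acc = 0+8 = 8
m=3,j=0: odd sum, acc = 8-0 = 8
m=3,j=1: even sum, acc = 8+3 = 11
m=3,j=2: odd sum, acc = 11-2 = 9
m=3,j=3: even sum, acc = 9+9 = 18
m=3,j=4: odd sum, acc = 18-4 = 14
m=3,j=5: even sum, acc = 14+15 = 29
m=4,j=0: even sum, acc = 29+0 = 29
m=4,j=1: odd sum, acc = 29-1 = 28
m=4,j=2: even sum, acc = 28+8 = 36
m=4,j=3: odd sum, acc = 36-3 = 33
m=4,j=4: even sum, acc = 33+16 = 49
m=4,j=5: odd sum, acc = 49-5 = 44
m=4,j=6: even sum, acc = 44+24 = 68
m=5,j=0: odd sum, acc = 68-0 = 68
m=5,j=1: even sum, acc = 68+5 = 73
m=5,j=2: odd sum, acc = 73-2 = 71
m=5,j=3: even sum, acc = 71+15 = 86
m=5,j=4: odd sum, acc = 86-4 = 82
m=5,j=5: even sum, acc = 82+25 = 107
m=5,j=6: odd sum, acc = 107-6 = 101
m=5,j=7: even sum, acc = 101+35 = 136

136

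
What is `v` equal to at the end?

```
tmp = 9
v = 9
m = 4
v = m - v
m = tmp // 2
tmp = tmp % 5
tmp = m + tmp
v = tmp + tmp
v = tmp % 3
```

2

v = 4-9 = -5
m = 9//2 = 4
tmp = 9%5 = 4
tmp = 4+4 = 8
v = 8+8 = 16
v = 8%3 = 2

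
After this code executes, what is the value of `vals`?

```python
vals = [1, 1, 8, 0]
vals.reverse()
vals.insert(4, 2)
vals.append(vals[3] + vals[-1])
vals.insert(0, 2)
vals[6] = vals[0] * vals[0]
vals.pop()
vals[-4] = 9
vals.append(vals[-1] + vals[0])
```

reverse → [0, 8, 1, 1]
insert 2 at 4 → [0, 8, 1, 1, 2]
append vals[3]+vals[-1] = 1+2 = 3 → [0, 8, 1, 1, 2, 3]
insert 2 at 0 → [2, 0, 8, 1, 1, 2, 3]
vals[6] = vals[0]*vals[0] = 2*2 = 4 → [2, 0, 8, 1, 1, 2, 4]
pop() removes 4 → [2, 0, 8, 1, 1, 2]
vals[-4] = 9 → [2, 0, 9, 1, 1, 2]
append vals[-1]+vals[0] = 2+2 = 4 → [2, 0, 9, 1, 1, 2, 4]

[2, 0, 9, 1, 1, 2, 4]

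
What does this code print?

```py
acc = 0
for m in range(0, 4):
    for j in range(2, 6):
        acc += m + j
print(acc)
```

m=0,j=2: acc = 0+2 = 2
m=0,j=3: acc = 2+3 = 5
m=0,j=4: acc = 5+4 = 9
m=0,j=5: acc = 9+5 = 14
m=1,j=2: acc = 14+3 = 17
m=1,j=3: acc = 17+4 = 21
m=1,j=4: acc = 21+5 = 26
m=1,j=5: acc = 26+6 = 32
m=2,j=2: acc = 32+4 = 36
m=2,j=3: acc = 36+5 = 41
m=2,j=4: acc = 41+6 = 47
m=2,j=5: acc = 47+7 = 54
m=3,j=2: acc = 54+5 = 59
m=3,j=3: acc = 59+6 = 65
m=3,j=4: acc = 65+7 = 72
m=3,j=5: acc = 72+8 = 80

80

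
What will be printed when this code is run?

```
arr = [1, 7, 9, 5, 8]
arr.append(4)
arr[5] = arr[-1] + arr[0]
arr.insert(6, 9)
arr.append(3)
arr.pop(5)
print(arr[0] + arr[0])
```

append 4 → [1, 7, 9, 5, 8, 4]
arr[5] = arr[-1]+arr[0] = 4+1 = 5 → [1, 7, 9, 5, 8, 5]
insert 9 at 6 → [1, 7, 9, 5, 8, 5, 9]
append 3 → [1, 7, 9, 5, 8, 5, 9, 3]
pop(5) removes 5 → [1, 7, 9, 5, 8, 9, 3]
arr[0]+arr[0] = 1+1 = 2

2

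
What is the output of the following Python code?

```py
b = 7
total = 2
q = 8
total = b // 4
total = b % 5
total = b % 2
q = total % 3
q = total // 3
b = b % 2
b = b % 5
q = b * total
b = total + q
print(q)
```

total = 7//4 = 1
total = 7%5 = 2
total = 7%2 = 1
q = 1%3 = 1
q = 1//3 = 0
b = 7%2 = 1
b = 1%5 = 1
q = 1*1 = 1
b = 1+1 = 2

1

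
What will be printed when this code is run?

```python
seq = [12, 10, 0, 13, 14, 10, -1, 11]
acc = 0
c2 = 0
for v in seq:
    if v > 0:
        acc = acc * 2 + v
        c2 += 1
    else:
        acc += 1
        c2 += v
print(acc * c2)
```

3765

v=12: >0, acc = 0*2+12 = 12; c2=1
v=10: >0, acc = 12*2+10 = 34; c2=2
v=0: not >0, acc = 34+1 = 35; c2=2
v=13: >0, acc = 35*2+13 = 83; c2=3
v=14: >0, acc = 83*2+14 = 180; c2=4
v=10: >0, acc = 180*2+10 = 370; c2=5
v=-1: not >0, acc = 370+1 = 371; c2=4
v=11: >0, acc = 371*2+11 = 753; c2=5
acc*c2 = 753*5 = 3765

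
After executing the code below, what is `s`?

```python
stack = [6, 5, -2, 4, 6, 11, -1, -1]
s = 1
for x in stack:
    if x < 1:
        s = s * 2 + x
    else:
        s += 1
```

x=6: not <1, s = 1+1 = 2
x=5: not <1, s = 2+1 = 3
x=-2: <1, s = 3*2+(-2) = 4
x=4: not <1, s = 4+1 = 5
x=6: not <1, s = 5+1 = 6
x=11: not <1, s = 6+1 = 7
x=-1: <1, s = 7*2+(-1) = 13
x=-1: <1, s = 13*2+(-1) = 25

25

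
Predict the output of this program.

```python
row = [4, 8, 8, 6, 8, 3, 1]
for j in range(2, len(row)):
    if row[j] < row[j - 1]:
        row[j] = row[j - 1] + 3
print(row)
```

[4, 8, 8, 11, 14, 17, 20]

j=2: 8>=8, unchanged → [4, 8, 8, 6, 8, 3, 1]
j=3: 6<8, row[3] = 8+3 = 11 → [4, 8, 8, 11, 8, 3, 1]
j=4: 8<11, row[4] = 11+3 = 14 → [4, 8, 8, 11, 14, 3, 1]
j=5: 3<14, row[5] = 14+3 = 17 → [4, 8, 8, 11, 14, 17, 1]
j=6: 1<17, row[6] = 17+3 = 20 → [4, 8, 8, 11, 14, 17, 20]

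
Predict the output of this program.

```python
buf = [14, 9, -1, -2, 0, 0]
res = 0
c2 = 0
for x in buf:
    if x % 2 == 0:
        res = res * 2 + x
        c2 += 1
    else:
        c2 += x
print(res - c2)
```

92

x=14: even, res = 0*2+14 = 14; c2=1
x=9: not even; c2=10
x=-1: not even; c2=9
x=-2: even, res = 14*2+(-2) = 26; c2=10
x=0: even, res = 26*2+0 = 52; c2=11
x=0: even, res = 52*2+0 = 104; c2=12
res-c2 = 104-12 = 92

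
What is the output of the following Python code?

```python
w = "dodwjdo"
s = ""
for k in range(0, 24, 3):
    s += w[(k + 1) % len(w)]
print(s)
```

ojdwoddo

k=0: add w[1]='o' → 'o'
k=3: add w[4]='j' → 'oj'
k=6: add w[0]='d' → 'ojd'
k=9: add w[3]='w' → 'ojdw'
k=12: add w[6]='o' → 'ojdwo'
k=15: add w[2]='d' → 'ojdwod'
k=18: add w[5]='d' → 'ojdwodd'
k=21: add w[1]='o' → 'ojdwoddo'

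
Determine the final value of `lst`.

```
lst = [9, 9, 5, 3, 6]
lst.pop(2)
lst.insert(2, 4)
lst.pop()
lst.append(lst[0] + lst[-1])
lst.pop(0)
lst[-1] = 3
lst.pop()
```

pop(2) removes 5 → [9, 9, 3, 6]
insert 4 at 2 → [9, 9, 4, 3, 6]
pop() removes 6 → [9, 9, 4, 3]
append lst[0]+lst[-1] = 9+3 = 12 → [9, 9, 4, 3, 12]
pop(0) removes 9 → [9, 4, 3, 12]
lst[-1] = 3 → [9, 4, 3, 3]
pop() removes 3 → [9, 4, 3]

[9, 4, 3]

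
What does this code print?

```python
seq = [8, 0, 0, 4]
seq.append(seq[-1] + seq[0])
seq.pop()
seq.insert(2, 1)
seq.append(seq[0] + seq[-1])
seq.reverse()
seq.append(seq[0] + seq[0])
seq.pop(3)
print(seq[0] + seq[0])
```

append seq[-1]+seq[0] = 4+8 = 12 → [8, 0, 0, 4, 12]
pop() removes 12 → [8, 0, 0, 4]
insert 1 at 2 → [8, 0, 1, 0, 4]
append seq[0]+seq[-1] = 8+4 = 12 → [8, 0, 1, 0, 4, 12]
reverse → [12, 4, 0, 1, 0, 8]
append seq[0]+seq[0] = 12+12 = 24 → [12, 4, 0, 1, 0, 8, 24]
pop(3) removes 1 → [12, 4, 0, 0, 8, 24]
seq[0]+seq[0] = 12+12 = 24

24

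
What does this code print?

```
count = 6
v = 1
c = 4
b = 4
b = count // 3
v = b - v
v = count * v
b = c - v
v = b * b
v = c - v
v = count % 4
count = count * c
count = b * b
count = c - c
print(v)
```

2

b = 6//3 = 2
v = 2-1 = 1
v = 6*1 = 6
b = 4-6 = -2
v = (-2)*(-2) = 4
v = 4-4 = 0
v = 6%4 = 2
count = 6*4 = 24
count = (-2)*(-2) = 4
count = 4-4 = 0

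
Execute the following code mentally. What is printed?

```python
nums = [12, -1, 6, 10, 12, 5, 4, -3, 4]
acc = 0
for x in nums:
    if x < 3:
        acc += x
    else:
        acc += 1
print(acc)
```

3

x=12: not <3, acc = 0+1 = 1
x=-1: <3, acc = 1+(-1) = 0
x=6: not <3, acc = 0+1 = 1
x=10: not <3, acc = 1+1 = 2
x=12: not <3, acc = 2+1 = 3
x=5: not <3, acc = 3+1 = 4
x=4: not <3, acc = 4+1 = 5
x=-3: <3, acc = 5+(-3) = 2
x=4: not <3, acc = 2+1 = 3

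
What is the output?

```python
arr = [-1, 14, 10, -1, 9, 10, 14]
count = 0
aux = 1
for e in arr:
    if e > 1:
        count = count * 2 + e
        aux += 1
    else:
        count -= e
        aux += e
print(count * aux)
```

e=-1: not >1, count = 0-(-1) = 1; aux=0
e=14: >1, count = 1*2+14 = 16; aux=1
e=10: >1, count = 16*2+10 = 42; aux=2
e=-1: not >1, count = 42-(-1) = 43; aux=1
e=9: >1, count = 43*2+9 = 95; aux=2
e=10: >1, count = 95*2+10 = 200; aux=3
e=14: >1, count = 200*2+14 = 414; aux=4
count*aux = 414*4 = 1656

1656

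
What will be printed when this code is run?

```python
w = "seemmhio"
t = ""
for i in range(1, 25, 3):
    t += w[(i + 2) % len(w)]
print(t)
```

miemoehs

i=1: add w[3]='m' → 'm'
i=4: add w[6]='i' → 'mi'
i=7: add w[1]='e' → 'mie'
i=10: add w[4]='m' → 'miem'
i=13: add w[7]='o' → 'miemo'
i=16: add w[2]='e' → 'miemoe'
i=19: add w[5]='h' → 'miemoeh'
i=22: add w[0]='s' → 'miemoehs'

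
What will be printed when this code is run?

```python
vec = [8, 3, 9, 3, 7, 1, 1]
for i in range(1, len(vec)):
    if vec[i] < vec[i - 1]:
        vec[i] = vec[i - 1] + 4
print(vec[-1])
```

32

i=1: 3<8, vec[1] = 8+4 = 12 → [8, 12, 9, 3, 7, 1, 1]
i=2: 9<12, vec[2] = 12+4 = 16 → [8, 12, 16, 3, 7, 1, 1]
i=3: 3<16, vec[3] = 16+4 = 20 → [8, 12, 16, 20, 7, 1, 1]
i=4: 7<20, vec[4] = 20+4 = 24 → [8, 12, 16, 20, 24, 1, 1]
i=5: 1<24, vec[5] = 24+4 = 28 → [8, 12, 16, 20, 24, 28, 1]
i=6: 1<28, vec[6] = 28+4 = 32 → [8, 12, 16, 20, 24, 28, 32]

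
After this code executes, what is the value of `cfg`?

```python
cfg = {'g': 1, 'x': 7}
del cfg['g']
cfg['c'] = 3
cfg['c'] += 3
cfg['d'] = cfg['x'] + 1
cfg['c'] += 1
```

{'x': 7, 'c': 7, 'd': 8}

del 'g' → {'x': 7}
cfg['c'] = 3 → {'x': 7, 'c': 3}
cfg['c'] = 3+3 = 6 → {'x': 7, 'c': 6}
cfg['d'] = cfg['x']+1 = 8 → {'x': 7, 'c': 6, 'd': 8}
cfg['c'] = 6+1 = 7 → {'x': 7, 'c': 7, 'd': 8}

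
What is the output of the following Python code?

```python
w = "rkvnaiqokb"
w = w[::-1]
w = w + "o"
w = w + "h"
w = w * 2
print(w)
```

reverse → 'bkoqianvkr'
+ 'o' → 'bkoqianvkro'
+ 'h' → 'bkoqianvkroh'
repeat ×2 → 'bkoqianvkrohbkoqianvkroh'

bkoqianvkrohbkoqianvkroh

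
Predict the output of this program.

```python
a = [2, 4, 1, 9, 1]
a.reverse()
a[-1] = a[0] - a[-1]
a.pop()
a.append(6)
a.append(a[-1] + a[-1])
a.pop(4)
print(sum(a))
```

reverse → [1, 9, 1, 4, 2]
a[-1] = a[0]-a[-1] = 1-2 = -1 → [1, 9, 1, 4, -1]
pop() removes -1 → [1, 9, 1, 4]
append 6 → [1, 9, 1, 4, 6]
append a[-1]+a[-1] = 6+6 = 12 → [1, 9, 1, 4, 6, 12]
pop(4) removes 6 → [1, 9, 1, 4, 12]
sum = 27

27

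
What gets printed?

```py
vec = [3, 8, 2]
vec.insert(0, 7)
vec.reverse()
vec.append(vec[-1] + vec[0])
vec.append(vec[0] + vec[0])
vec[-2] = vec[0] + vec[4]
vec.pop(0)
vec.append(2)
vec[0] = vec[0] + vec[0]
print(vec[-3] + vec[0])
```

insert 7 at 0 → [7, 3, 8, 2]
reverse → [2, 8, 3, 7]
append vec[-1]+vec[0] = 7+2 = 9 → [2, 8, 3, 7, 9]
append vec[0]+vec[0] = 2+2 = 4 → [2, 8, 3, 7, 9, 4]
vec[-2] = vec[0]+vec[4] = 2+9 = 11 → [2, 8, 3, 7, 11, 4]
pop(0) removes 2 → [8, 3, 7, 11, 4]
append 2 → [8, 3, 7, 11, 4, 2]
vec[0] = vec[0]+vec[0] = 8+8 = 16 → [16, 3, 7, 11, 4, 2]
vec[-3]+vec[0] = 11+16 = 27

27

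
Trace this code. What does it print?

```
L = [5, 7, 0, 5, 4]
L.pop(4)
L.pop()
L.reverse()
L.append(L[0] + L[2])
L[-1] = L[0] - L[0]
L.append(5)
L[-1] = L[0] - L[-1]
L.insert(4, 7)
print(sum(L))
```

14

pop(4) removes 4 → [5, 7, 0, 5]
pop() removes 5 → [5, 7, 0]
reverse → [0, 7, 5]
append L[0]+L[2] = 0+5 = 5 → [0, 7, 5, 5]
L[-1] = L[0]-L[0] = 0-0 = 0 → [0, 7, 5, 0]
append 5 → [0, 7, 5, 0, 5]
L[-1] = L[0]-L[-1] = 0-5 = -5 → [0, 7, 5, 0, -5]
insert 7 at 4 → [0, 7, 5, 0, 7, -5]
sum = 14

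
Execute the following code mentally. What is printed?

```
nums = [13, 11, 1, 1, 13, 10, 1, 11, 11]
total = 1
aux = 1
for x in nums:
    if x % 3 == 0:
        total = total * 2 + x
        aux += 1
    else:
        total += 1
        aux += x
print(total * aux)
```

730

x=13: not %3==0, total = 1+1 = 2; aux=14
x=11: not %3==0, total = 2+1 = 3; aux=25
x=1: not %3==0, total = 3+1 = 4; aux=26
x=1: not %3==0, total = 4+1 = 5; aux=27
x=13: not %3==0, total = 5+1 = 6; aux=40
x=10: not %3==0, total = 6+1 = 7; aux=50
x=1: not %3==0, total = 7+1 = 8; aux=51
x=11: not %3==0, total = 8+1 = 9; aux=62
x=11: not %3==0, total = 9+1 = 10; aux=73
total*aux = 10*73 = 730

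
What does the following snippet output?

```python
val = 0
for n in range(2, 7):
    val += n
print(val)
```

20

n=2: val = 0+2 = 2
n=3: val = 2+3 = 5
n=4: val = 5+4 = 9
n=5: val = 9+5 = 14
n=6: val = 14+6 = 20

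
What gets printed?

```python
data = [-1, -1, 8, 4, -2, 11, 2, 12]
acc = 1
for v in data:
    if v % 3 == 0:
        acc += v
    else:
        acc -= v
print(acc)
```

v=-1: not %3==0, acc = 1-(-1) = 2
v=-1: not %3==0, acc = 2-(-1) = 3
v=8: not %3==0, acc = 3-8 = -5
v=4: not %3==0, acc = (-5)-4 = -9
v=-2: not %3==0, acc = (-9)-(-2) = -7
v=11: not %3==0, acc = (-7)-11 = -18
v=2: not %3==0, acc = (-18)-2 = -20
v=12: %3==0, acc = (-20)+12 = -8

-8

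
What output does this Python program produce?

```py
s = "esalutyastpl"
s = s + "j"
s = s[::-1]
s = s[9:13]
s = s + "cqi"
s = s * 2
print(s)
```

lasecqilasecqi

+ 'j' → 'esalutyastplj'
reverse → 'jlptsaytulase'
slice [9:13] → 'lase'
+ 'cqi' → 'lasecqi'
repeat ×2 → 'lasecqilasecqi'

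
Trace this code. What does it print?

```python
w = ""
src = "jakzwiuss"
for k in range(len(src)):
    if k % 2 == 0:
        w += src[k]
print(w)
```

jkwus

k=0: add 'j' → 'j'
k=1: skip
k=2: add 'k' → 'jk'
k=3: skip
k=4: add 'w' → 'jkw'
k=5: skip
k=6: add 'u' → 'jkwu'
k=7: skip
k=8: add 's' → 'jkwus'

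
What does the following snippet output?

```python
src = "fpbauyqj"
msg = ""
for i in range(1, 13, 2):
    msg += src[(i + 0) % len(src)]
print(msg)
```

i=1: add src[1]='p' → 'p'
i=3: add src[3]='a' → 'pa'
i=5: add src[5]='y' → 'pay'
i=7: add src[7]='j' → 'payj'
i=9: add src[1]='p' → 'payjp'
i=11: add src[3]='a' → 'payjpa'

payjpa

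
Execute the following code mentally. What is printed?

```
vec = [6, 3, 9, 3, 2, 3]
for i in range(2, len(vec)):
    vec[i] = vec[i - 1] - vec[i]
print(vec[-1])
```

-14

i=2: vec[2] = 3-9 = -6 → [6, 3, -6, 3, 2, 3]
i=3: vec[3] = (-6)-3 = -9 → [6, 3, -6, -9, 2, 3]
i=4: vec[4] = (-9)-2 = -11 → [6, 3, -6, -9, -11, 3]
i=5: vec[5] = (-11)-3 = -14 → [6, 3, -6, -9, -11, -14]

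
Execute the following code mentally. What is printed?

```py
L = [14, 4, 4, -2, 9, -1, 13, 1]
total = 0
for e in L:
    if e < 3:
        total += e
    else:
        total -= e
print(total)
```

-46

e=14: not <3, total = 0-14 = -14
e=4: not <3, total = (-14)-4 = -18
e=4: not <3, total = (-18)-4 = -22
e=-2: <3, total = (-22)+(-2) = -24
e=9: not <3, total = (-24)-9 = -33
e=-1: <3, total = (-33)+(-1) = -34
e=13: not <3, total = (-34)-13 = -47
e=1: <3, total = (-47)+1 = -46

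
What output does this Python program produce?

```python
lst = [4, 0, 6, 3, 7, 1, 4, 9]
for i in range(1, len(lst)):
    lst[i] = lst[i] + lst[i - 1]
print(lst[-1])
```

i=1: lst[1] = 0+4 = 4 → [4, 4, 6, 3, 7, 1, 4, 9]
i=2: lst[2] = 6+4 = 10 → [4, 4, 10, 3, 7, 1, 4, 9]
i=3: lst[3] = 3+10 = 13 → [4, 4, 10, 13, 7, 1, 4, 9]
i=4: lst[4] = 7+13 = 20 → [4, 4, 10, 13, 20, 1, 4, 9]
i=5: lst[5] = 1+20 = 21 → [4, 4, 10, 13, 20, 21, 4, 9]
i=6: lst[6] = 4+21 = 25 → [4, 4, 10, 13, 20, 21, 25, 9]
i=7: lst[7] = 9+25 = 34 → [4, 4, 10, 13, 20, 21, 25, 34]

34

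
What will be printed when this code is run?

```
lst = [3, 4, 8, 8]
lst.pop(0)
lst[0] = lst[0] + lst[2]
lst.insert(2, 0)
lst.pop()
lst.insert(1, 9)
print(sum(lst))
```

pop(0) removes 3 → [4, 8, 8]
lst[0] = lst[0]+lst[2] = 4+8 = 12 → [12, 8, 8]
insert 0 at 2 → [12, 8, 0, 8]
pop() removes 8 → [12, 8, 0]
insert 9 at 1 → [12, 9, 8, 0]
sum = 29

29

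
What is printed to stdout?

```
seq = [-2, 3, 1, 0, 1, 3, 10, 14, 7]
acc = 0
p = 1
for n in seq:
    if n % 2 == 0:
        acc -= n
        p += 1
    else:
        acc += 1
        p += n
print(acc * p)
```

-340

n=-2: even, acc = 0-(-2) = 2; p=2
n=3: not even, acc = 2+1 = 3; p=5
n=1: not even, acc = 3+1 = 4; p=6
n=0: even, acc = 4-0 = 4; p=7
n=1: not even, acc = 4+1 = 5; p=8
n=3: not even, acc = 5+1 = 6; p=11
n=10: even, acc = 6-10 = -4; p=12
n=14: even, acc = (-4)-14 = -18; p=13
n=7: not even, acc = (-18)+1 = -17; p=20
acc*p = (-17)*20 = -340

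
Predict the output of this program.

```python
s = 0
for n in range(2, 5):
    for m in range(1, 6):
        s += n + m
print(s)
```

n=2,m=1: s = 0+3 = 3
n=2,m=2: s = 3+4 = 7
n=2,m=3: s = 7+5 = 12
n=2,m=4: s = 12+6 = 18
n=2,m=5: s = 18+7 = 25
n=3,m=1: s = 25+4 = 29
n=3,m=2: s = 29+5 = 34
n=3,m=3: s = 34+6 = 40
n=3,m=4: s = 40+7 = 47
n=3,m=5: s = 47+8 = 55
n=4,m=1: s = 55+5 = 60
n=4,m=2: s = 60+6 = 66
n=4,m=3: s = 66+7 = 73
n=4,m=4: s = 73+8 = 81
n=4,m=5: s = 81+9 = 90

90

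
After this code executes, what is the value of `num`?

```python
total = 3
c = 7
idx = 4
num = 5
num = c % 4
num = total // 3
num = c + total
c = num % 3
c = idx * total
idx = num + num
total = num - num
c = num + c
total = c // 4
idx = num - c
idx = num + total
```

10

num = 7%4 = 3
num = 3//3 = 1
num = 7+3 = 10
c = 10%3 = 1
c = 4*3 = 12
idx = 10+10 = 20
total = 10-10 = 0
c = 10+12 = 22
total = 22//4 = 5
idx = 10-22 = -12
idx = 10+5 = 15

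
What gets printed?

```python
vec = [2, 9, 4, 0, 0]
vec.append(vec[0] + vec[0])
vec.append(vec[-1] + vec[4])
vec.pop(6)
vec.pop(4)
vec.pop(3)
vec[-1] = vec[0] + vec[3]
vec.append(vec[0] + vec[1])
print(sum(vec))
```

append vec[0]+vec[0] = 2+2 = 4 → [2, 9, 4, 0, 0, 4]
append vec[-1]+vec[4] = 4+0 = 4 → [2, 9, 4, 0, 0, 4, 4]
pop(6) removes 4 → [2, 9, 4, 0, 0, 4]
pop(4) removes 0 → [2, 9, 4, 0, 4]
pop(3) removes 0 → [2, 9, 4, 4]
vec[-1] = vec[0]+vec[3] = 2+4 = 6 → [2, 9, 4, 6]
append vec[0]+vec[1] = 2+9 = 11 → [2, 9, 4, 6, 11]
sum = 32

32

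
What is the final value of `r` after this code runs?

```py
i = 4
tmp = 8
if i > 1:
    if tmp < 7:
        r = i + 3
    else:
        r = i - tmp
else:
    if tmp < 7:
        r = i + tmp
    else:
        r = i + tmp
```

i=4, tmp=8
i > 1 is True; tmp < 7 is False
→ r = i - tmp = -4

-4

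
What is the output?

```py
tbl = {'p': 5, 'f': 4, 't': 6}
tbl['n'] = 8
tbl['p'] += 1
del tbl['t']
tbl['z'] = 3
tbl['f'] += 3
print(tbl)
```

tbl['n'] = 8 → {'p': 5, 'f': 4, 't': 6, 'n': 8}
tbl['p'] = 5+1 = 6 → {'p': 6, 'f': 4, 't': 6, 'n': 8}
del 't' → {'p': 6, 'f': 4, 'n': 8}
tbl['z'] = 3 → {'p': 6, 'f': 4, 'n': 8, 'z': 3}
tbl['f'] = 4+3 = 7 → {'p': 6, 'f': 7, 'n': 8, 'z': 3}

{'p': 6, 'f': 7, 'n': 8, 'z': 3}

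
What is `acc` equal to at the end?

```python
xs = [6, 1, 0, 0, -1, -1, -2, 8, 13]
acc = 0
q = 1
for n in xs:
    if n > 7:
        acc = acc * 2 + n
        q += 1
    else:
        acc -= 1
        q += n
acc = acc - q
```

n=6: not >7, acc = 0-1 = -1; q=7
n=1: not >7, acc = (-1)-1 = -2; q=8
n=0: not >7, acc = (-2)-1 = -3; q=8
n=0: not >7, acc = (-3)-1 = -4; q=8
n=-1: not >7, acc = (-4)-1 = -5; q=7
n=-1: not >7, acc = (-5)-1 = -6; q=6
n=-2: not >7, acc = (-6)-1 = -7; q=4
n=8: >7, acc = (-7)*2+8 = -6; q=5
n=13: >7, acc = (-6)*2+13 = 1; q=6
acc-q = 1-6 = -5

-5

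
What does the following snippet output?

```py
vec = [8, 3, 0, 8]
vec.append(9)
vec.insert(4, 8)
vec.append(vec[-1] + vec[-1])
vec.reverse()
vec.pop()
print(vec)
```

append 9 → [8, 3, 0, 8, 9]
insert 8 at 4 → [8, 3, 0, 8, 8, 9]
append vec[-1]+vec[-1] = 9+9 = 18 → [8, 3, 0, 8, 8, 9, 18]
reverse → [18, 9, 8, 8, 0, 3, 8]
pop() removes 8 → [18, 9, 8, 8, 0, 3]

[18, 9, 8, 8, 0, 3]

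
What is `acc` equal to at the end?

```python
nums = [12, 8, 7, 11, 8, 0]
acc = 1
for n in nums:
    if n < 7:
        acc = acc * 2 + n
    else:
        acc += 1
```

n=12: not <7, acc = 1+1 = 2
n=8: not <7, acc = 2+1 = 3
n=7: not <7, acc = 3+1 = 4
n=11: not <7, acc = 4+1 = 5
n=8: not <7, acc = 5+1 = 6
n=0: <7, acc = 6*2+0 = 12

12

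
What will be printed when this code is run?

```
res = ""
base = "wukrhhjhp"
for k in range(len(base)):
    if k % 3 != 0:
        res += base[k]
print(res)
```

ukhhhp

k=0: skip
k=1: add 'u' → 'u'
k=2: add 'k' → 'uk'
k=3: skip
k=4: add 'h' → 'ukh'
k=5: add 'h' → 'ukhh'
k=6: skip
k=7: add 'h' → 'ukhhh'
k=8: add 'p' → 'ukhhhp'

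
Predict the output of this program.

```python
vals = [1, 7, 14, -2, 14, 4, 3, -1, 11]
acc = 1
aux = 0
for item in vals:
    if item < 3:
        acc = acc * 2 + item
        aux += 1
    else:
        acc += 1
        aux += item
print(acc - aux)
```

-34

item=1: <3, acc = 1*2+1 = 3; aux=1
item=7: not <3, acc = 3+1 = 4; aux=8
item=14: not <3, acc = 4+1 = 5; aux=22
item=-2: <3, acc = 5*2+(-2) = 8; aux=23
item=14: not <3, acc = 8+1 = 9; aux=37
item=4: not <3, acc = 9+1 = 10; aux=41
item=3: not <3, acc = 10+1 = 11; aux=44
item=-1: <3, acc = 11*2+(-1) = 21; aux=45
item=11: not <3, acc = 21+1 = 22; aux=56
acc-aux = 22-56 = -34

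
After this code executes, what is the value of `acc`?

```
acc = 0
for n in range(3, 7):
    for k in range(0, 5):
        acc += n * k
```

n=3,k=0: acc = 0+0 = 0
n=3,k=1: acc = 0+3 = 3
n=3,k=2: acc = 3+6 = 9
n=3,k=3: acc = 9+9 = 18
n=3,k=4: acc = 18+12 = 30
n=4,k=0: acc = 30+0 = 30
n=4,k=1: acc = 30+4 = 34
n=4,k=2: acc = 34+8 = 42
n=4,k=3: acc = 42+12 = 54
n=4,k=4: acc = 54+16 = 70
n=5,k=0: acc = 70+0 = 70
n=5,k=1: acc = 70+5 = 75
n=5,k=2: acc = 75+10 = 85
n=5,k=3: acc = 85+15 = 100
n=5,k=4: acc = 100+20 = 120
n=6,k=0: acc = 120+0 = 120
n=6,k=1: acc = 120+6 = 126
n=6,k=2: acc = 126+12 = 138
n=6,k=3: acc = 138+18 = 156
n=6,k=4: acc = 156+24 = 180

180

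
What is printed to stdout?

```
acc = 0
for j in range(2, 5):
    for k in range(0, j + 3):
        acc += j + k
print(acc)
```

102

j=2,k=0: acc = 0+2 = 2
j=2,k=1: acc = 2+3 = 5
j=2,k=2: acc = 5+4 = 9
j=2,k=3: acc = 9+5 = 14
j=2,k=4: acc = 14+6 = 20
j=3,k=0: acc = 20+3 = 23
j=3,k=1: acc = 23+4 = 27
j=3,k=2: acc = 27+5 = 32
j=3,k=3: acc = 32+6 = 38
j=3,k=4: acc = 38+7 = 45
j=3,k=5: acc = 45+8 = 53
j=4,k=0: acc = 53+4 = 57
j=4,k=1: acc = 57+5 = 62
j=4,k=2: acc = 62+6 = 68
j=4,k=3: acc = 68+7 = 75
j=4,k=4: acc = 75+8 = 83
j=4,k=5: acc = 83+9 = 92
j=4,k=6: acc = 92+10 = 102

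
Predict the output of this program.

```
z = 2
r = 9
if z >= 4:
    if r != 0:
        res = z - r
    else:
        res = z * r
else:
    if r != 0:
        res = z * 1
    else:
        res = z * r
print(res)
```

z=2, r=9
z >= 4 is False; r != 0 is True
→ res = z * 1 = 2

2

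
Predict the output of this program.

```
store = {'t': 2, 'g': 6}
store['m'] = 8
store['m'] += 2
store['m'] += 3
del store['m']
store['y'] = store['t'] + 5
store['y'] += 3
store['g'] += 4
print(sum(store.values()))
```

22

store['m'] = 8 → {'t': 2, 'g': 6, 'm': 8}
store['m'] = 8+2 = 10 → {'t': 2, 'g': 6, 'm': 10}
store['m'] = 10+3 = 13 → {'t': 2, 'g': 6, 'm': 13}
del 'm' → {'t': 2, 'g': 6}
store['y'] = store['t']+5 = 7 → {'t': 2, 'g': 6, 'y': 7}
store['y'] = 7+3 = 10 → {'t': 2, 'g': 6, 'y': 10}
store['g'] = 6+4 = 10 → {'t': 2, 'g': 10, 'y': 10}
sum of values = 22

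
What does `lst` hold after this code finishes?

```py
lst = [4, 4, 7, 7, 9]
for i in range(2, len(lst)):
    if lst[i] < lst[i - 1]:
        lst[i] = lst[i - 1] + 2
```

[4, 4, 7, 7, 9]

i=2: 7>=4, unchanged → [4, 4, 7, 7, 9]
i=3: 7>=7, unchanged → [4, 4, 7, 7, 9]
i=4: 9>=7, unchanged → [4, 4, 7, 7, 9]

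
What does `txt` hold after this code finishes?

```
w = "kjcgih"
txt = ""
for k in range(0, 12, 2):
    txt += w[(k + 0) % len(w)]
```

k=0: add w[0]='k' → 'k'
k=2: add w[2]='c' → 'kc'
k=4: add w[4]='i' → 'kci'
k=6: add w[0]='k' → 'kcik'
k=8: add w[2]='c' → 'kcikc'
k=10: add w[4]='i' → 'kcikci'

'kcikci'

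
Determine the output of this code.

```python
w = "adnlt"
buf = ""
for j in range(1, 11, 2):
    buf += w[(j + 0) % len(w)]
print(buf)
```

dlant

j=1: add w[1]='d' → 'd'
j=3: add w[3]='l' → 'dl'
j=5: add w[0]='a' → 'dla'
j=7: add w[2]='n' → 'dlan'
j=9: add w[4]='t' → 'dlant'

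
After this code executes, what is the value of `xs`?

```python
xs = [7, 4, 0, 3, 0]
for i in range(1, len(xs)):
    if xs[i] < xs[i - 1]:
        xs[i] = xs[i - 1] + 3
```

i=1: 4<7, xs[1] = 7+3 = 10 → [7, 10, 0, 3, 0]
i=2: 0<10, xs[2] = 10+3 = 13 → [7, 10, 13, 3, 0]
i=3: 3<13, xs[3] = 13+3 = 16 → [7, 10, 13, 16, 0]
i=4: 0<16, xs[4] = 16+3 = 19 → [7, 10, 13, 16, 19]

[7, 10, 13, 16, 19]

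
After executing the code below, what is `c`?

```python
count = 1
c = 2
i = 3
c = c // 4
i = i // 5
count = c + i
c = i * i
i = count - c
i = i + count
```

c = 2//4 = 0
i = 3//5 = 0
count = 0+0 = 0
c = 0*0 = 0
i = 0-0 = 0
i = 0+0 = 0

0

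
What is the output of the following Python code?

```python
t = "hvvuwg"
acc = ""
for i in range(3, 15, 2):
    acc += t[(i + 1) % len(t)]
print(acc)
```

whvwhv

i=3: add t[4]='w' → 'w'
i=5: add t[0]='h' → 'wh'
i=7: add t[2]='v' → 'whv'
i=9: add t[4]='w' → 'whvw'
i=11: add t[0]='h' → 'whvwh'
i=13: add t[2]='v' → 'whvwhv'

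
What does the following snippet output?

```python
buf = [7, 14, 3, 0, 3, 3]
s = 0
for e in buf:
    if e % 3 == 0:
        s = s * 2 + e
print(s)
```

e=7: not %3==0
e=14: not %3==0
e=3: %3==0, s = 0*2+3 = 3
e=0: %3==0, s = 3*2+0 = 6
e=3: %3==0, s = 6*2+3 = 15
e=3: %3==0, s = 15*2+3 = 33

33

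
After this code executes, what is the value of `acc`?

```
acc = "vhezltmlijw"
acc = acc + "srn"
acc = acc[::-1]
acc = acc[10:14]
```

+ 'srn' → 'vhezltmlijwsrn'
reverse → 'nrswjilmtlzehv'
slice [10:14] → 'zehv'

'zehv'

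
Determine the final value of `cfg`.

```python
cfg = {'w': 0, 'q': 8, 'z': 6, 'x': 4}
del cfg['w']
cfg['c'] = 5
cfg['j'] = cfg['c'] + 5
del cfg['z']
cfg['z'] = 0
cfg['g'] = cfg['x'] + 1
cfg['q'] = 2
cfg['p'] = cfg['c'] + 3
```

del 'w' → {'q': 8, 'z': 6, 'x': 4}
cfg['c'] = 5 → {'q': 8, 'z': 6, 'x': 4, 'c': 5}
cfg['j'] = cfg['c']+5 = 10 → {'q': 8, 'z': 6, 'x': 4, 'c': 5, 'j': 10}
del 'z' → {'q': 8, 'x': 4, 'c': 5, 'j': 10}
cfg['z'] = 0 → {'q': 8, 'x': 4, 'c': 5, 'j': 10, 'z': 0}
cfg['g'] = cfg['x']+1 = 5 → {'q': 8, 'x': 4, 'c': 5, 'j': 10, 'z': 0, 'g': 5}
cfg['q'] = 2 → {'q': 2, 'x': 4, 'c': 5, 'j': 10, 'z': 0, 'g': 5}
cfg['p'] = cfg['c']+3 = 8 → {'q': 2, 'x': 4, 'c': 5, 'j': 10, 'z': 0, 'g': 5, 'p': 8}

{'q': 2, 'x': 4, 'c': 5, 'j': 10, 'z': 0, 'g': 5, 'p': 8}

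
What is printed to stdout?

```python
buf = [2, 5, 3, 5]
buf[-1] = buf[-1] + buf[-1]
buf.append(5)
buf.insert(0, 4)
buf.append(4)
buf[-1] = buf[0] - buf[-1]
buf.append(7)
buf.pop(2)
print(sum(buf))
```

buf[-1] = buf[-1]+buf[-1] = 5+5 = 10 → [2, 5, 3, 10]
append 5 → [2, 5, 3, 10, 5]
insert 4 at 0 → [4, 2, 5, 3, 10, 5]
append 4 → [4, 2, 5, 3, 10, 5, 4]
buf[-1] = buf[0]-buf[-1] = 4-4 = 0 → [4, 2, 5, 3, 10, 5, 0]
append 7 → [4, 2, 5, 3, 10, 5, 0, 7]
pop(2) removes 5 → [4, 2, 3, 10, 5, 0, 7]
sum = 31

31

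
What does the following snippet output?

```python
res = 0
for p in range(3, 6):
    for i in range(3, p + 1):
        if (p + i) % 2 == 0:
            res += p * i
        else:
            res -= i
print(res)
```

58

p=3,i=3: even sum, res = 0+9 = 9
p=4,i=3: odd sum, res = 9-3 = 6
p=4,i=4: even sum, res = 6+16 = 22
p=5,i=3: even sum, res = 22+15 = 37
p=5,i=4: odd sum, res = 37-4 = 33
p=5,i=5: even sum, res = 33+25 = 58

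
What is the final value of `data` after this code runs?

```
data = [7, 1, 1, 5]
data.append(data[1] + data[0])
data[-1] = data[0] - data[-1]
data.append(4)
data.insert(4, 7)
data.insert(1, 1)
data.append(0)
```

append data[1]+data[0] = 1+7 = 8 → [7, 1, 1, 5, 8]
data[-1] = data[0]-data[-1] = 7-8 = -1 → [7, 1, 1, 5, -1]
append 4 → [7, 1, 1, 5, -1, 4]
insert 7 at 4 → [7, 1, 1, 5, 7, -1, 4]
insert 1 at 1 → [7, 1, 1, 1, 5, 7, -1, 4]
append 0 → [7, 1, 1, 1, 5, 7, -1, 4, 0]

[7, 1, 1, 1, 5, 7, -1, 4, 0]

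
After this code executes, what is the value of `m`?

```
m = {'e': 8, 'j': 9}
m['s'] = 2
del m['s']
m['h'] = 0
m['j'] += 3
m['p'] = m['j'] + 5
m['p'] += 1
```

{'e': 8, 'j': 12, 'h': 0, 'p': 18}

m['s'] = 2 → {'e': 8, 'j': 9, 's': 2}
del 's' → {'e': 8, 'j': 9}
m['h'] = 0 → {'e': 8, 'j': 9, 'h': 0}
m['j'] = 9+3 = 12 → {'e': 8, 'j': 12, 'h': 0}
m['p'] = m['j']+5 = 17 → {'e': 8, 'j': 12, 'h': 0, 'p': 17}
m['p'] = 17+1 = 18 → {'e': 8, 'j': 12, 'h': 0, 'p': 18}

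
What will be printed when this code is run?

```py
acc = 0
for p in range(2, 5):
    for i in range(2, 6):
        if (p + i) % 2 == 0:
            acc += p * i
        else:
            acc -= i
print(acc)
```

38

p=2,i=2: even sum, acc = 0+4 = 4
p=2,i=3: odd sum, acc = 4-3 = 1
p=2,i=4: even sum, acc = 1+8 = 9
p=2,i=5: odd sum, acc = 9-5 = 4
p=3,i=2: odd sum, acc = 4-2 = 2
p=3,i=3: even sum, acc = 2+9 = 11
p=3,i=4: odd sum, acc = 11-4 = 7
p=3,i=5: even sum, acc = 7+15 = 22
p=4,i=2: even sum, acc = 22+8 = 30
p=4,i=3: odd sum, acc = 30-3 = 27
p=4,i=4: even sum, acc = 27+16 = 43
p=4,i=5: odd sum, acc = 43-5 = 38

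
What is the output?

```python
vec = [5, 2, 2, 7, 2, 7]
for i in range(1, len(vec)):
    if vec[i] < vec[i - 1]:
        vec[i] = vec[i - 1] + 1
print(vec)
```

i=1: 2<5, vec[1] = 5+1 = 6 → [5, 6, 2, 7, 2, 7]
i=2: 2<6, vec[2] = 6+1 = 7 → [5, 6, 7, 7, 2, 7]
i=3: 7>=7, unchanged → [5, 6, 7, 7, 2, 7]
i=4: 2<7, vec[4] = 7+1 = 8 → [5, 6, 7, 7, 8, 7]
i=5: 7<8, vec[5] = 8+1 = 9 → [5, 6, 7, 7, 8, 9]

[5, 6, 7, 7, 8, 9]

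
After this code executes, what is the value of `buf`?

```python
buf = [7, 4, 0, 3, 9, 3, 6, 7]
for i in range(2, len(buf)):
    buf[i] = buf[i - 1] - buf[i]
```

i=2: buf[2] = 4-0 = 4 → [7, 4, 4, 3, 9, 3, 6, 7]
i=3: buf[3] = 4-3 = 1 → [7, 4, 4, 1, 9, 3, 6, 7]
i=4: buf[4] = 1-9 = -8 → [7, 4, 4, 1, -8, 3, 6, 7]
i=5: buf[5] = (-8)-3 = -11 → [7, 4, 4, 1, -8, -11, 6, 7]
i=6: buf[6] = (-11)-6 = -17 → [7, 4, 4, 1, -8, -11, -17, 7]
i=7: buf[7] = (-17)-7 = -24 → [7, 4, 4, 1, -8, -11, -17, -24]

[7, 4, 4, 1, -8, -11, -17, -24]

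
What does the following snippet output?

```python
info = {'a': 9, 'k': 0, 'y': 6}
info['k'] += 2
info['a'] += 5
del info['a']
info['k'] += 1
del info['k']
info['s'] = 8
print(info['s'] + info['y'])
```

14

info['k'] = 0+2 = 2 → {'a': 9, 'k': 2, 'y': 6}
info['a'] = 9+5 = 14 → {'a': 14, 'k': 2, 'y': 6}
del 'a' → {'k': 2, 'y': 6}
info['k'] = 2+1 = 3 → {'k': 3, 'y': 6}
del 'k' → {'y': 6}
info['s'] = 8 → {'y': 6, 's': 8}
info['s']+info['y'] = 8+6 = 14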